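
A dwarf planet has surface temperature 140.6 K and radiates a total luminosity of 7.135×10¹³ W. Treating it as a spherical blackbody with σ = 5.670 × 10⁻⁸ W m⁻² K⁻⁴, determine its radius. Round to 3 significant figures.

L = 4πR²σT⁴ ⇒ R = √(L/(4πσT⁴)).
σT⁴ = 22.1577 W/m², so R = √(7.135×10¹³/(4π×22.1577)) = 5.06×10⁵ m.

R ≈ 5.06×10⁵ m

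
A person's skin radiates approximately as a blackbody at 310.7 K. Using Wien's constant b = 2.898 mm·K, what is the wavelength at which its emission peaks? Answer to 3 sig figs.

Wien's displacement law: λ_max = b/T = (2.898×10⁻³ m·K)/(310.7 K) = 9.327×10⁻⁶ m.
That is 9.33 μm, in the infrared range.

λ_max ≈ 9.33 μm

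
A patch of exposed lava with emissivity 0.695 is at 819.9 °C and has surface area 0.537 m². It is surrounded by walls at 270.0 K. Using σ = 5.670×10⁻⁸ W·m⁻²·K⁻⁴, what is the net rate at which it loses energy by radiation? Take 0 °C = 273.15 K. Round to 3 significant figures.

Net loss ≈ 3.01×10⁴ W

T = 819.9 °C + 273.15 = 1093.05 K.
Area A = 0.537 m².
Net radiated power P_net = εσA(T⁴ − T₀⁴) = 0.695×5.670×10⁻⁸×0.537×(1093.05⁴ − 270.0⁴).
T⁴ − T₀⁴ = 1.42745×10¹² − 5.31441×10⁹ = 1.42214×10¹² K⁴, so P_net = 3.01×10⁴ W.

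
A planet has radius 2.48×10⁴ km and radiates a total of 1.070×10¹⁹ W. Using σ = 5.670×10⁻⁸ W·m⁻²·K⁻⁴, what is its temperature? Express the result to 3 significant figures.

T ≈ 395 K

Surface area A = 4πR² = 4π(2.48×10⁷ m)² = 7.72882×10¹⁵ m².
P = σAT⁴ ⇒ T = (P/(σA))^(1/4) = (1.070×10¹⁹/(5.670×10⁻⁸×7.72882×10¹⁵))^(1/4) = 395 K.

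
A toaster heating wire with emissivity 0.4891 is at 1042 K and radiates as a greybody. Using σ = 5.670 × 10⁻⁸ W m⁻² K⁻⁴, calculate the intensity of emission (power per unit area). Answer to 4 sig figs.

I ≈ 3.269×10⁴ W/m²

Stefan–Boltzmann: I = εσT⁴ = 0.4891 × 5.670×10⁻⁸ × (1042)⁴ = 3.269×10⁴ W/m².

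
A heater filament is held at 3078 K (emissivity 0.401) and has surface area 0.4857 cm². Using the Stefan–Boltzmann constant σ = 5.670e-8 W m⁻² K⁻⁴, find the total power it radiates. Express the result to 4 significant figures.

P ≈ 99.12 W

Area A = 0.4857 cm² = 4.857×10⁻⁵ m².
P = εσAT⁴ = 0.401 × 5.670×10⁻⁸ × 4.857×10⁻⁵ × (3078)⁴ = 99.12 W.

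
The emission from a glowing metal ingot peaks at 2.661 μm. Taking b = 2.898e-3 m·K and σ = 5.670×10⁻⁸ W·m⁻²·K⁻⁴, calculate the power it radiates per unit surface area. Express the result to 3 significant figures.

Wien's law: T = b/λ_max = 2.898×10⁻³/2.661×10⁻⁶ = 1089.06 K.
Then I = σT⁴ = 5.670×10⁻⁸×(1089.06)⁴ = 7.98×10⁴ W/m².

I ≈ 7.98×10⁴ W/m²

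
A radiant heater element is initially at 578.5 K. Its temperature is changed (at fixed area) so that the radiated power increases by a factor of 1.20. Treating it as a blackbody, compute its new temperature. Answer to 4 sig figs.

P ∝ T⁴, so T₂/T₁ = (P₂/P₁)^(1/4) = (1.20)^(1/4) = 1.04664.
T₂ = 578.5 × 1.04664 = 605.5 K.

T₂ ≈ 605.5 K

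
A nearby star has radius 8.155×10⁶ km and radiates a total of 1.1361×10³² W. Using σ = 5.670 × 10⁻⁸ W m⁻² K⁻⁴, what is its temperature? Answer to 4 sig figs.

Surface area A = 4πR² = 4π(8.155×10⁹ m)² = 8.35714×10²⁰ m².
P = σAT⁴ ⇒ T = (P/(σA))^(1/4) = (1.1361×10³²/(5.670×10⁻⁸×8.35714×10²⁰))^(1/4) = 3.935×10⁴ K.

T ≈ 3.935×10⁴ K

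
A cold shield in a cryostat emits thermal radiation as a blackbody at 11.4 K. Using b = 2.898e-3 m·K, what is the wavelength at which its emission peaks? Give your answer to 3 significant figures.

λ_max ≈ 254 μm

Wien's displacement law: λ_max = b/T = (2.898×10⁻³ m·K)/(11.4 K) = 2.542×10⁻⁴ m.
That is 254 μm, in the infrared range.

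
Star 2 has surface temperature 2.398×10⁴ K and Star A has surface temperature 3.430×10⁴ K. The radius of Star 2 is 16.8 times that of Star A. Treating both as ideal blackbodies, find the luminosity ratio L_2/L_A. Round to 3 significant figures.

L_2/L_A ≈ 67.4

L ∝ R²T⁴, so L_2/L_A = (R_2/R_A)²(T_2/T_A)⁴ = (16.8)² × (2.398×10⁴/3.430×10⁴)⁴ = 282.24 × 0.238902 = 67.4.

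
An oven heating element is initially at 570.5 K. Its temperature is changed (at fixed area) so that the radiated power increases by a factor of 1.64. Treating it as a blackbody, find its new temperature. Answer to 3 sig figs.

P ∝ T⁴, so T₂/T₁ = (P₂/P₁)^(1/4) = (1.64)^(1/4) = 1.13165.
T₂ = 570.5 × 1.13165 = 646 K.

T₂ ≈ 646 K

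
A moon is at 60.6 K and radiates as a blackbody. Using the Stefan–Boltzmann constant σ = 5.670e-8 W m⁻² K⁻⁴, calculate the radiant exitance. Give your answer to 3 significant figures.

Stefan–Boltzmann: I = σT⁴ = 5.670×10⁻⁸ × (60.6)⁴ = 0.765 W/m².

I ≈ 0.765 W/m²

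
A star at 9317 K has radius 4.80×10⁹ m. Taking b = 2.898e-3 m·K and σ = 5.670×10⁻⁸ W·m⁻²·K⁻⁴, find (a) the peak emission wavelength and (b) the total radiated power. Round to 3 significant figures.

(a) λ_max = b/T = 2.898×10⁻³/9317 = 3.110×10⁻⁷ m = 311 nm.
Surface area A = 4πR² = 4π(4.80×10⁹ m)² = 2.89529×10²⁰ m².
(b) P = σAT⁴ = 5.670×10⁻⁸×2.89529×10²⁰×(9317)⁴ = 1.24×10²⁹ W.

λ_max ≈ 311 nm; P ≈ 1.24×10²⁹ W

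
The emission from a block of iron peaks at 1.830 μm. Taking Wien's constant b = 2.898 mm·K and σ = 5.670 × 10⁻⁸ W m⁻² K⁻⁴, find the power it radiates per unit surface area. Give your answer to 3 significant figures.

I ≈ 3.57×10⁵ W/m²

Wien's law: T = b/λ_max = 2.898×10⁻³/1.830×10⁻⁶ = 1583.61 K.
Then I = σT⁴ = 5.670×10⁻⁸×(1583.61)⁴ = 3.57×10⁵ W/m².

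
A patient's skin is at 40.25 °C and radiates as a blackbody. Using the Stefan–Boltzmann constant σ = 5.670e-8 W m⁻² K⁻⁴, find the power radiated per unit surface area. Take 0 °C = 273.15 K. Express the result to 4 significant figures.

T = 40.25 °C + 273.15 = 313.40 K.
Stefan–Boltzmann: I = σT⁴ = 5.670×10⁻⁸ × (313.40)⁴ = 547.0 W/m².

I ≈ 547.0 W/m²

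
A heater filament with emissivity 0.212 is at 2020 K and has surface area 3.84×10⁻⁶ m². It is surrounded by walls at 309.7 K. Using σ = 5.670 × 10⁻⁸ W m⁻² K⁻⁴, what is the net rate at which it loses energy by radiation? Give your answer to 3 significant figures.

Area A = 3.84×10⁻⁶ m².
Net radiated power P_net = εσA(T⁴ − T₀⁴) = 0.212×5.670×10⁻⁸×3.84×10⁻⁶×(2020⁴ − 309.7⁴).
T⁴ − T₀⁴ = 1.66497×10¹³ − 9.19951×10⁹ = 1.66405×10¹³ K⁴, so P_net = 0.768 W.

Net loss ≈ 0.768 W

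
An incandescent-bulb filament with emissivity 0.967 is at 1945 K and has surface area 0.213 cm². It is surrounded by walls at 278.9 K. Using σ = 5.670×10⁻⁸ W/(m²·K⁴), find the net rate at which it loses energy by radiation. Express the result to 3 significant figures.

Area A = 0.213 cm² = 2.13×10⁻⁵ m².
Net radiated power P_net = εσA(T⁴ − T₀⁴) = 0.967×5.670×10⁻⁸×2.13×10⁻⁵×(1945⁴ − 278.9⁴).
T⁴ − T₀⁴ = 1.43113×10¹³ − 6.05054×10⁹ = 1.43052×10¹³ K⁴, so P_net = 16.7 W.

Net loss ≈ 16.7 W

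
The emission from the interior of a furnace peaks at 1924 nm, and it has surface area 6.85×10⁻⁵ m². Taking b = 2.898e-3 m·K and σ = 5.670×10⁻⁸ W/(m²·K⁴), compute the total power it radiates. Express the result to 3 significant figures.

Wien's law: T = b/λ_max = 2.898×10⁻³/1.924×10⁻⁶ = 1506.24 K.
Area A = 6.85×10⁻⁵ m².
Then P = σAT⁴ = 5.670×10⁻⁸×6.85×10⁻⁵×(1506.24)⁴ = 20.0 W.

P ≈ 20.0 W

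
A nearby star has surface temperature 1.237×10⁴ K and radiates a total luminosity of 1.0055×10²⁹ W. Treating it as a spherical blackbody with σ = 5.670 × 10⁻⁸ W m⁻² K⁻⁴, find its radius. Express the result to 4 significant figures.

L = 4πR²σT⁴ ⇒ R = √(L/(4πσT⁴)).
σT⁴ = 1.32758×10⁹ W/m², so R = √(1.0055×10²⁹/(4π×1.32758×10⁹)) = 2.455×10⁹ m.

R ≈ 2.455×10⁹ m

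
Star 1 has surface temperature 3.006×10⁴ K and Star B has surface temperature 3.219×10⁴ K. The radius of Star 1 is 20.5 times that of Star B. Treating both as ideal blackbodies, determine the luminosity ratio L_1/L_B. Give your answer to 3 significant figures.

L_1/L_B ≈ 320

L ∝ R²T⁴, so L_1/L_B = (R_1/R_B)²(T_1/T_B)⁴ = (20.5)² × (3.006×10⁴/3.219×10⁴)⁴ = 420.25 × 0.760452 = 320.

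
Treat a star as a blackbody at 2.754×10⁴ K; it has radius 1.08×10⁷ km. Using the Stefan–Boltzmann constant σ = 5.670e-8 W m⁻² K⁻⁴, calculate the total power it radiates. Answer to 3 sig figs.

Surface area A = 4πR² = 4π(1.08×10¹⁰ m)² = 1.46574×10²¹ m².
P = σAT⁴ = 5.670×10⁻⁸ × 1.46574×10²¹ × (2.754×10⁴)⁴ = 4.78×10³¹ W.

P ≈ 4.78×10³¹ W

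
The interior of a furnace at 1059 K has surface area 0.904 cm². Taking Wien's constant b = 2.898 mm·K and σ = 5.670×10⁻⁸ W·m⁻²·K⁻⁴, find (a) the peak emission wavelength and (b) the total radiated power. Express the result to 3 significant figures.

λ_max ≈ 2.74×10³ nm; P ≈ 6.45 W

(a) λ_max = b/T = 2.898×10⁻³/1059 = 2.737×10⁻⁶ m = 2.74×10³ nm.
Area A = 0.904 cm² = 9.04×10⁻⁵ m².
(b) P = σAT⁴ = 5.670×10⁻⁸×9.04×10⁻⁵×(1059)⁴ = 6.45 W.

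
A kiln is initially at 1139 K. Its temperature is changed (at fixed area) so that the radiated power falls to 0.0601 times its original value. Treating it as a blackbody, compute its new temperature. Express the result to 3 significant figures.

P ∝ T⁴, so T₂/T₁ = (P₂/P₁)^(1/4) = (0.0601)^(1/4) = 0.495129.
T₂ = 1139 × 0.495129 = 564 K.

T₂ ≈ 564 K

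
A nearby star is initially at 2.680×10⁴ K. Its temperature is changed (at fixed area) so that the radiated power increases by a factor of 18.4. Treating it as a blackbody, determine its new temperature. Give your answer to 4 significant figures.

T₂ ≈ 5.551×10⁴ K

P ∝ T⁴, so T₂/T₁ = (P₂/P₁)^(1/4) = (18.4)^(1/4) = 2.07112.
T₂ = 2.680×10⁴ × 2.07112 = 5.551×10⁴ K.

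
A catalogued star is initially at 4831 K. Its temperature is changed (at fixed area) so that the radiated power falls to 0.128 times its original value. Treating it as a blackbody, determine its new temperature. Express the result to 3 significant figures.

P ∝ T⁴, so T₂/T₁ = (P₂/P₁)^(1/4) = (0.128)^(1/4) = 0.598140.
T₂ = 4831 × 0.598140 = 2.89×10³ K.

T₂ ≈ 2.89×10³ K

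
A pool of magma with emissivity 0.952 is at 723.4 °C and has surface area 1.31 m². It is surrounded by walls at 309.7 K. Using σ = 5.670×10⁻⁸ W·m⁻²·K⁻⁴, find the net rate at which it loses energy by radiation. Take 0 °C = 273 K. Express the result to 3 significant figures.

T = 723.4 °C + 273 = 996.4 K.
Area A = 1.31 m².
Net radiated power P_net = εσA(T⁴ − T₀⁴) = 0.952×5.670×10⁻⁸×1.31×(996.4⁴ − 309.7⁴).
T⁴ − T₀⁴ = 9.85678×10¹¹ − 9.19951×10⁹ = 9.76478×10¹¹ K⁴, so P_net = 6.90×10⁴ W.

Net loss ≈ 6.90×10⁴ W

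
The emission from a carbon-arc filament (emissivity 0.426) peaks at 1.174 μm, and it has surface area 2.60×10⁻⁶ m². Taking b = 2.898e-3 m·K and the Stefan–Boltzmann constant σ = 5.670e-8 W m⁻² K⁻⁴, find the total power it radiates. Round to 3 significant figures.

Wien's law: T = b/λ_max = 2.898×10⁻³/1.174×10⁻⁶ = 2468.48 K.
Area A = 2.60×10⁻⁶ m².
Then P = εσAT⁴ = 0.426×5.670×10⁻⁸×2.60×10⁻⁶×(2468.48)⁴ = 2.33 W.

P ≈ 2.33 W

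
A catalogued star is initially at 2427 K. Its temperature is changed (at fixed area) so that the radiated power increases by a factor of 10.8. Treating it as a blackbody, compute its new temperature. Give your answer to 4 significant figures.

P ∝ T⁴, so T₂/T₁ = (P₂/P₁)^(1/4) = (10.8)^(1/4) = 1.81283.
T₂ = 2427 × 1.81283 = 4400 K.

T₂ ≈ 4400 K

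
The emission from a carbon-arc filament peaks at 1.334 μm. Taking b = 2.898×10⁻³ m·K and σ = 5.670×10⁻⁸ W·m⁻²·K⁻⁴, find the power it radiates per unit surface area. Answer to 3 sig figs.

Wien's law: T = b/λ_max = 2.898×10⁻³/1.334×10⁻⁶ = 2172.41 K.
Then I = σT⁴ = 5.670×10⁻⁸×(2172.41)⁴ = 1.26×10⁶ W/m².

I ≈ 1.26×10⁶ W/m²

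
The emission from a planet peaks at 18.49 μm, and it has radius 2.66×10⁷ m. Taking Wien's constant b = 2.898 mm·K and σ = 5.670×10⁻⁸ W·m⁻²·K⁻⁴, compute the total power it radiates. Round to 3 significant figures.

Wien's law: T = b/λ_max = 2.898×10⁻³/1.849×10⁻⁵ = 156.733 K.
Surface area A = 4πR² = 4π(2.66×10⁷ m)² = 8.89146×10¹⁵ m².
Then P = σAT⁴ = 5.670×10⁻⁸×8.89146×10¹⁵×(156.733)⁴ = 3.04×10¹⁷ W.

P ≈ 3.04×10¹⁷ W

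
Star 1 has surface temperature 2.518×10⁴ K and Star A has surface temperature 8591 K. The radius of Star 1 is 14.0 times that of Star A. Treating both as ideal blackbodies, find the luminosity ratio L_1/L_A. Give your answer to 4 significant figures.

L ∝ R²T⁴, so L_1/L_A = (R_1/R_A)²(T_1/T_A)⁴ = (14.0)² × (2.518×10⁴/8591)⁴ = 196 × 73.7986 = 1.446×10⁴.

L_1/L_A ≈ 1.446×10⁴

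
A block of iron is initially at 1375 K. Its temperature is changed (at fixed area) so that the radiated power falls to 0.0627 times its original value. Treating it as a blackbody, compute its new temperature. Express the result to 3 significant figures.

T₂ ≈ 688 K

P ∝ T⁴, so T₂/T₁ = (P₂/P₁)^(1/4) = (0.0627)^(1/4) = 0.500400.
T₂ = 1375 × 0.500400 = 688 K.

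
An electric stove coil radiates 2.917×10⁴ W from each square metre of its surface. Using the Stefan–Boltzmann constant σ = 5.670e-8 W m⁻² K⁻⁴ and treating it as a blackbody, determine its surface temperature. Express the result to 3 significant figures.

I = σT⁴, so T = (I/σ)^(1/4) = (2.917×10⁴/(5.670×10⁻⁸))^(1/4) = 847 K.

T ≈ 847 K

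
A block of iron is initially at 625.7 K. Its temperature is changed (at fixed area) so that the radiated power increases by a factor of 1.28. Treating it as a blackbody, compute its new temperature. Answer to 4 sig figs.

T₂ ≈ 665.5 K

P ∝ T⁴, so T₂/T₁ = (P₂/P₁)^(1/4) = (1.28)^(1/4) = 1.06366.
T₂ = 625.7 × 1.06366 = 665.5 K.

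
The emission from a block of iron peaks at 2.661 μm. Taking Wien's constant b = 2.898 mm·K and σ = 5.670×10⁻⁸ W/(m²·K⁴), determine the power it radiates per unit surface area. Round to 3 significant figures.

I ≈ 7.98×10⁴ W/m²

Wien's law: T = b/λ_max = 2.898×10⁻³/2.661×10⁻⁶ = 1089.06 K.
Then I = σT⁴ = 5.670×10⁻⁸×(1089.06)⁴ = 7.98×10⁴ W/m².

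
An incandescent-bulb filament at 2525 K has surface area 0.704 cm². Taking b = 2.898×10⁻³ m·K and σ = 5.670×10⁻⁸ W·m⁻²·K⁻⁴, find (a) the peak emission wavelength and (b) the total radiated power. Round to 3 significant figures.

λ_max ≈ 1.15 μm; P ≈ 162 W

(a) λ_max = b/T = 2.898×10⁻³/2525 = 1.148×10⁻⁶ m = 1.15 μm.
Area A = 0.704 cm² = 7.04×10⁻⁵ m².
(b) P = σAT⁴ = 5.670×10⁻⁸×7.04×10⁻⁵×(2525)⁴ = 162 W.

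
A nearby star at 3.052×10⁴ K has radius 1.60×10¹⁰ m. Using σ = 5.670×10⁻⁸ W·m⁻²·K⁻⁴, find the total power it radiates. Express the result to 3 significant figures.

Surface area A = 4πR² = 4π(1.60×10¹⁰ m)² = 3.21699×10²¹ m².
P = σAT⁴ = 5.670×10⁻⁸ × 3.21699×10²¹ × (3.052×10⁴)⁴ = 1.58×10³² W.

P ≈ 1.58×10³² W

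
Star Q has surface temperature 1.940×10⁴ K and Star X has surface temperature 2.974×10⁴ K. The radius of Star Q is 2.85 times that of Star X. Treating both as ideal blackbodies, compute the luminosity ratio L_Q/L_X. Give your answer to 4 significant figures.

L ∝ R²T⁴, so L_Q/L_X = (R_Q/R_X)²(T_Q/T_X)⁴ = (2.85)² × (1.940×10⁴/2.974×10⁴)⁴ = 8.1225 × 0.181069 = 1.471.

L_Q/L_X ≈ 1.471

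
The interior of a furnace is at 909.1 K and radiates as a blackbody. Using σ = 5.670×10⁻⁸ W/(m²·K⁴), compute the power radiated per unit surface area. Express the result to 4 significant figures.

Stefan–Boltzmann: I = σT⁴ = 5.670×10⁻⁸ × (909.1)⁴ = 3.873×10⁴ W/m².

I ≈ 3.873×10⁴ W/m²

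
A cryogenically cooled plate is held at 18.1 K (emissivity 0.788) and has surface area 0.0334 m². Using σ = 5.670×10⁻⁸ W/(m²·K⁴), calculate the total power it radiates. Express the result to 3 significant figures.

P ≈ 1.60×10⁻⁴ W

Area A = 0.0334 m².
P = εσAT⁴ = 0.788 × 5.670×10⁻⁸ × 0.0334 × (18.1)⁴ = 1.60×10⁻⁴ W.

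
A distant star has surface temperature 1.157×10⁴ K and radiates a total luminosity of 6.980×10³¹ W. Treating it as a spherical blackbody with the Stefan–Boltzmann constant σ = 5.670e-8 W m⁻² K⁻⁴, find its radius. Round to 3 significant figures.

L = 4πR²σT⁴ ⇒ R = √(L/(4πσT⁴)).
σT⁴ = 1.01605×10⁹ W/m², so R = √(6.980×10³¹/(4π×1.01605×10⁹)) = 7.39×10¹⁰ m.

R ≈ 7.39×10¹⁰ m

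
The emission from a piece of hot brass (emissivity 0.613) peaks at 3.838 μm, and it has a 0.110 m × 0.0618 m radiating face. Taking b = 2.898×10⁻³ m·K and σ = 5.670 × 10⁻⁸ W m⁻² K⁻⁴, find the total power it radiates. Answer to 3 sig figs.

P ≈ 76.8 W

Wien's law: T = b/λ_max = 2.898×10⁻³/3.838×10⁻⁶ = 755.081 K.
Area A = 0.110 × 0.0618 = 6.798×10⁻³ m².
Then P = εσAT⁴ = 0.613×5.670×10⁻⁸×6.798×10⁻³×(755.081)⁴ = 76.8 W.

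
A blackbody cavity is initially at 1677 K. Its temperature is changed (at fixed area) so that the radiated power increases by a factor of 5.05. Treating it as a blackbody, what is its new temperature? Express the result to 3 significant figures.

P ∝ T⁴, so T₂/T₁ = (P₂/P₁)^(1/4) = (5.05)^(1/4) = 1.49907.
T₂ = 1677 × 1.49907 = 2.51×10³ K.

T₂ ≈ 2.51×10³ K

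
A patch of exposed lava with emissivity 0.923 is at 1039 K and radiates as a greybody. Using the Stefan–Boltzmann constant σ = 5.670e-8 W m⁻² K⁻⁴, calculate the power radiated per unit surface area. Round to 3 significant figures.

I ≈ 6.10×10⁴ W/m²

Stefan–Boltzmann: I = εσT⁴ = 0.923 × 5.670×10⁻⁸ × (1039)⁴ = 6.10×10⁴ W/m².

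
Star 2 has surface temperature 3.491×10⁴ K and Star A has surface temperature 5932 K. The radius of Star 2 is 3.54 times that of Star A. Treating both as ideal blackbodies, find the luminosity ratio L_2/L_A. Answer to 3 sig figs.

L ∝ R²T⁴, so L_2/L_A = (R_2/R_A)²(T_2/T_A)⁴ = (3.54)² × (3.491×10⁴/5932)⁴ = 12.5316 × 1199.49 = 1.50×10⁴.

L_2/L_A ≈ 1.50×10⁴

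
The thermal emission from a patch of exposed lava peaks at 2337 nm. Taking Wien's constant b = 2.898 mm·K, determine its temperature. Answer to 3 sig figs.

T ≈ 1.24×10³ K

Wien's law gives T = b/λ_max = (2.898×10⁻³ m·K)/(2.337×10⁻⁶ m) = 1.24×10³ K.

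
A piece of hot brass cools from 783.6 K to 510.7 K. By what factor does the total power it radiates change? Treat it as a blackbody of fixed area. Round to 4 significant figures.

P₂/P₁ ≈ 0.1804

P ∝ T⁴, so P₂/P₁ = (T₂/T₁)⁴ = (510.7/783.6)⁴ = (0.651736)⁴ = 0.1804.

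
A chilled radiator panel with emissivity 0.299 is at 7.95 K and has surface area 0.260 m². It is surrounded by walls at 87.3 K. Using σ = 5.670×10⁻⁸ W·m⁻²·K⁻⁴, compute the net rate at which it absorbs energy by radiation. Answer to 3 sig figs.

Net gain ≈ 0.256 W

Area A = 0.260 m².
Net radiated power P_net = εσA(T⁴ − T₀⁴) = 0.299×5.670×10⁻⁸×0.260×(7.95⁴ − 87.3⁴).
T⁴ − T₀⁴ = 3994.56 − 5.80841×10⁷ = -5.80801×10⁷ K⁴, so P_net = -0.256 W — negative, meaning a net gain of 0.256 W.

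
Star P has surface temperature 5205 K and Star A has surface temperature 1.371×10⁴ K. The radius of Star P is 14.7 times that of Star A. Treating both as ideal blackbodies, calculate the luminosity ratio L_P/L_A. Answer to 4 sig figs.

L ∝ R²T⁴, so L_P/L_A = (R_P/R_A)²(T_P/T_A)⁴ = (14.7)² × (5205/1.371×10⁴)⁴ = 216.09 × 0.0207746 = 4.489.

L_P/L_A ≈ 4.489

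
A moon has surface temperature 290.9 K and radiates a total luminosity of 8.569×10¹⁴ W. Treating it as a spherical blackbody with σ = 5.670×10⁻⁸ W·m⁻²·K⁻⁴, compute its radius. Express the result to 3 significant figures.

L = 4πR²σT⁴ ⇒ R = √(L/(4πσT⁴)).
σT⁴ = 406.030 W/m², so R = √(8.569×10¹⁴/(4π×406.030)) = 4.10×10⁵ m.

R ≈ 4.10×10⁵ m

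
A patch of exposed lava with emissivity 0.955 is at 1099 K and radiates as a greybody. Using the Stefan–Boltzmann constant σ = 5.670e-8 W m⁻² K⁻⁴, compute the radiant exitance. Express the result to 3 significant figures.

Stefan–Boltzmann: I = εσT⁴ = 0.955 × 5.670×10⁻⁸ × (1099)⁴ = 7.90×10⁴ W/m².

I ≈ 7.90×10⁴ W/m²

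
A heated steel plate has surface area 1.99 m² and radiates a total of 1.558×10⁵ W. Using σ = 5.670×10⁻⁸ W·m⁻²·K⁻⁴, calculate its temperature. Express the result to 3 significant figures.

T ≈ 1.08×10³ K

Area A = 1.99 m².
P = σAT⁴ ⇒ T = (P/(σA))^(1/4) = (1.558×10⁵/(5.670×10⁻⁸×1.99))^(1/4) = 1.08×10³ K.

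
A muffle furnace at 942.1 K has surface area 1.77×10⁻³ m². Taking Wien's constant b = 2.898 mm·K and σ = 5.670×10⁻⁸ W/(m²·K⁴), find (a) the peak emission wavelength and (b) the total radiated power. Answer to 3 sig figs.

(a) λ_max = b/T = 2.898×10⁻³/942.1 = 3.076×10⁻⁶ m = 3.08 μm.
Area A = 1.77×10⁻³ m².
(b) P = σAT⁴ = 5.670×10⁻⁸×1.77×10⁻³×(942.1)⁴ = 79.1 W.

λ_max ≈ 3.08 μm; P ≈ 79.1 W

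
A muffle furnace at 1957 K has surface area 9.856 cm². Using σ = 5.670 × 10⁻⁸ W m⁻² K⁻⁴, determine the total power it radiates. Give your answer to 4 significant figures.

Area A = 9.856 cm² = 9.856×10⁻⁴ m².
P = σAT⁴ = 5.670×10⁻⁸ × 9.856×10⁻⁴ × (1957)⁴ = 819.7 W.

P ≈ 819.7 W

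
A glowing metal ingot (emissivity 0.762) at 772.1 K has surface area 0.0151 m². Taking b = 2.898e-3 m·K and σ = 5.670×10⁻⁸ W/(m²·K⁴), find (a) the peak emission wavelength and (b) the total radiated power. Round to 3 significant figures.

(a) λ_max = b/T = 2.898×10⁻³/772.1 = 3.753×10⁻⁶ m = 3.75 μm.
Area A = 0.0151 m².
(b) P = εσAT⁴ = 0.762×5.670×10⁻⁸×0.0151×(772.1)⁴ = 232 W.

λ_max ≈ 3.75 μm; P ≈ 232 W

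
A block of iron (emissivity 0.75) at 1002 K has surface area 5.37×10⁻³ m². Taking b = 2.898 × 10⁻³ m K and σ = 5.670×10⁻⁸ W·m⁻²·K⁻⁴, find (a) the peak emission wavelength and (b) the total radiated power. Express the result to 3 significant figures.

λ_max ≈ 2.89×10³ nm; P ≈ 230 W

(a) λ_max = b/T = 2.898×10⁻³/1002 = 2.892×10⁻⁶ m = 2.89×10³ nm.
Area A = 5.37×10⁻³ m².
(b) P = εσAT⁴ = 0.75×5.670×10⁻⁸×5.37×10⁻³×(1002)⁴ = 230 W.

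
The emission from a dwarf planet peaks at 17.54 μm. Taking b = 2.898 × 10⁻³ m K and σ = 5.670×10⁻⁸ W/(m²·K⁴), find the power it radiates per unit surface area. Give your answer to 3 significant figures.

Wien's law: T = b/λ_max = 2.898×10⁻³/1.754×10⁻⁵ = 165.222 K.
Then I = σT⁴ = 5.670×10⁻⁸×(165.222)⁴ = 42.3 W/m².

I ≈ 42.3 W/m²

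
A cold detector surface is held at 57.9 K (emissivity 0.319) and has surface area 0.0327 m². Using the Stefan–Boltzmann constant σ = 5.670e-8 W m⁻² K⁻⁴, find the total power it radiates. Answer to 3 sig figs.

Area A = 0.0327 m².
P = εσAT⁴ = 0.319 × 5.670×10⁻⁸ × 0.0327 × (57.9)⁴ = 6.65×10⁻³ W.

P ≈ 6.65×10⁻³ W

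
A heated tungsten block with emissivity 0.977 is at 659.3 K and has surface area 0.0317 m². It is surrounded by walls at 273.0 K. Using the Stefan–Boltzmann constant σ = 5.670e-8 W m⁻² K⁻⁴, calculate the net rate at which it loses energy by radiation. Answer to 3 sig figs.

Area A = 0.0317 m².
Net radiated power P_net = εσA(T⁴ − T₀⁴) = 0.977×5.670×10⁻⁸×0.0317×(659.3⁴ − 273.0⁴).
T⁴ − T₀⁴ = 1.88944×10¹¹ − 5.55457×10⁹ = 1.83389×10¹¹ K⁴, so P_net = 322 W.

Net loss ≈ 322 W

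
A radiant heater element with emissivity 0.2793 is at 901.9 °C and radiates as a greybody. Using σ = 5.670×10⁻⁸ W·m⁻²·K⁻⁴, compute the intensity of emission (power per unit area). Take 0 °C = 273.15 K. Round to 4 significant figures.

T = 901.9 °C + 273.15 = 1175.05 K.
Stefan–Boltzmann: I = εσT⁴ = 0.2793 × 5.670×10⁻⁸ × (1175.05)⁴ = 3.019×10⁴ W/m².

I ≈ 3.019×10⁴ W/m²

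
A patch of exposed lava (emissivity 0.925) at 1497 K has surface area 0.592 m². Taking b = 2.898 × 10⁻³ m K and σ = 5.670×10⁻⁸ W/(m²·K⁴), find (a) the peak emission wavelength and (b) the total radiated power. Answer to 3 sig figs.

(a) λ_max = b/T = 2.898×10⁻³/1497 = 1.936×10⁻⁶ m = 1.94 μm.
Area A = 0.592 m².
(b) P = εσAT⁴ = 0.925×5.670×10⁻⁸×0.592×(1497)⁴ = 1.56×10⁵ W.

λ_max ≈ 1.94 μm; P ≈ 1.56×10⁵ W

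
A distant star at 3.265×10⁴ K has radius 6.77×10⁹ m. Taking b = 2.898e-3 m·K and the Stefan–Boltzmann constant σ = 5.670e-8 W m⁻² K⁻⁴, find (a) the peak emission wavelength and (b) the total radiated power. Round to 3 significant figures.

(a) λ_max = b/T = 2.898×10⁻³/3.265×10⁴ = 8.876×10⁻⁸ m = 88.8 nm.
Surface area A = 4πR² = 4π(6.77×10⁹ m)² = 5.75953×10²⁰ m².
(b) P = σAT⁴ = 5.670×10⁻⁸×5.75953×10²⁰×(3.265×10⁴)⁴ = 3.71×10³¹ W.

λ_max ≈ 88.8 nm; P ≈ 3.71×10³¹ W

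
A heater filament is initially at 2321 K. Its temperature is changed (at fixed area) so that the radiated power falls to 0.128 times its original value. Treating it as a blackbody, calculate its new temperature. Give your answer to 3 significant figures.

T₂ ≈ 1.39×10³ K

P ∝ T⁴, so T₂/T₁ = (P₂/P₁)^(1/4) = (0.128)^(1/4) = 0.598140.
T₂ = 2321 × 0.598140 = 1.39×10³ K.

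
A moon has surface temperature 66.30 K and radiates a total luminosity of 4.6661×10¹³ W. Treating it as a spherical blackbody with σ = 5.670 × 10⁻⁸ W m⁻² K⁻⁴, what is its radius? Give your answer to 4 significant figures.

L = 4πR²σT⁴ ⇒ R = √(L/(4πσT⁴)).
σT⁴ = 1.09556 W/m², so R = √(4.6661×10¹³/(4π×1.09556)) = 1.841×10⁶ m.

R ≈ 1.841×10⁶ m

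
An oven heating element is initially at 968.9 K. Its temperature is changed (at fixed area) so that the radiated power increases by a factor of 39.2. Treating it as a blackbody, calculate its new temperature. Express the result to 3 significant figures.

T₂ ≈ 2.42×10³ K

P ∝ T⁴, so T₂/T₁ = (P₂/P₁)^(1/4) = (39.2)^(1/4) = 2.50220.
T₂ = 968.9 × 2.50220 = 2.42×10³ K.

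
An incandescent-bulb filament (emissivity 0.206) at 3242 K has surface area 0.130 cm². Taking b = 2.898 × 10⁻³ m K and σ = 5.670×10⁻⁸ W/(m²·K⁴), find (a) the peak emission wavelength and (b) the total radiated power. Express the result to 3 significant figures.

(a) λ_max = b/T = 2.898×10⁻³/3242 = 8.939×10⁻⁷ m = 0.894 μm.
Area A = 0.130 cm² = 1.30×10⁻⁵ m².
(b) P = εσAT⁴ = 0.206×5.670×10⁻⁸×1.30×10⁻⁵×(3242)⁴ = 16.8 W.

λ_max ≈ 0.894 μm; P ≈ 16.8 W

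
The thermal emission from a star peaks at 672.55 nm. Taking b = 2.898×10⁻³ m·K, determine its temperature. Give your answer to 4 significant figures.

Wien's law gives T = b/λ_max = (2.898×10⁻³ m·K)/(6.7255×10⁻⁷ m) = 4309 K.

T ≈ 4309 K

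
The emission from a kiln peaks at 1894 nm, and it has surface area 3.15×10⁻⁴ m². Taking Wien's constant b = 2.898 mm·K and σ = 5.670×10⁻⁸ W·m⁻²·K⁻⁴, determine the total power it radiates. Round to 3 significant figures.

P ≈ 97.9 W

Wien's law: T = b/λ_max = 2.898×10⁻³/1.894×10⁻⁶ = 1530.10 K.
Area A = 3.15×10⁻⁴ m².
Then P = σAT⁴ = 5.670×10⁻⁸×3.15×10⁻⁴×(1530.10)⁴ = 97.9 W.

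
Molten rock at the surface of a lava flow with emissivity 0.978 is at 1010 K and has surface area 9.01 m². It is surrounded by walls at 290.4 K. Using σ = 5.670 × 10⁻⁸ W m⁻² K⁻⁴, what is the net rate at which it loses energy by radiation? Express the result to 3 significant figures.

Area A = 9.01 m².
Net radiated power P_net = εσA(T⁴ − T₀⁴) = 0.978×5.670×10⁻⁸×9.01×(1010⁴ − 290.4⁴).
T⁴ − T₀⁴ = 1.04060×10¹² − 7.11191×10⁹ = 1.03349×10¹² K⁴, so P_net = 5.16×10⁵ W.

Net loss ≈ 5.16×10⁵ W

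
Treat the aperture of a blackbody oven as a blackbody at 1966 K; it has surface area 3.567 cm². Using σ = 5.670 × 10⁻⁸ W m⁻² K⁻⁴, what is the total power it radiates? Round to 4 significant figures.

P ≈ 302.1 W

Area A = 3.567 cm² = 3.567×10⁻⁴ m².
P = σAT⁴ = 5.670×10⁻⁸ × 3.567×10⁻⁴ × (1966)⁴ = 302.1 W.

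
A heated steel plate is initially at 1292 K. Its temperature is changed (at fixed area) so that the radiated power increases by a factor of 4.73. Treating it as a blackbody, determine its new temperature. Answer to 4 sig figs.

T₂ ≈ 1905 K

P ∝ T⁴, so T₂/T₁ = (P₂/P₁)^(1/4) = (4.73)^(1/4) = 1.47474.
T₂ = 1292 × 1.47474 = 1905 K.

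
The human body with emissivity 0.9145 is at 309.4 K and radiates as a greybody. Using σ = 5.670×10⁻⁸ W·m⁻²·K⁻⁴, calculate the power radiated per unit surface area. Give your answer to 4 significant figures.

Stefan–Boltzmann: I = εσT⁴ = 0.9145 × 5.670×10⁻⁸ × (309.4)⁴ = 475.2 W/m².

I ≈ 475.2 W/m²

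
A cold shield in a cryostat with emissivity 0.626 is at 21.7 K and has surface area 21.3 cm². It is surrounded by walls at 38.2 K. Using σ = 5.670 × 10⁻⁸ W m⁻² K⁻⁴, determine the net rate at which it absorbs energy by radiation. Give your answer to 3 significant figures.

Area A = 21.3 cm² = 2.13×10⁻³ m².
Net radiated power P_net = εσA(T⁴ − T₀⁴) = 0.626×5.670×10⁻⁸×2.13×10⁻³×(21.7⁴ − 38.2⁴).
T⁴ − T₀⁴ = 2.21737×10⁵ − 2.12938×10⁶ = -1.90764×10⁶ K⁴, so P_net = -1.44×10⁻⁴ W — negative, meaning a net gain of 1.44×10⁻⁴ W.

Net gain ≈ 1.44×10⁻⁴ W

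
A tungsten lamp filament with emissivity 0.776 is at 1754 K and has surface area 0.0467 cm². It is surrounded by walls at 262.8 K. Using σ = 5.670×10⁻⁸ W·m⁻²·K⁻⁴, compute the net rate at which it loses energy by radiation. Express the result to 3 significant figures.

Net loss ≈ 1.94 W

Area A = 0.0467 cm² = 4.67×10⁻⁶ m².
Net radiated power P_net = εσA(T⁴ − T₀⁴) = 0.776×5.670×10⁻⁸×4.67×10⁻⁶×(1754⁴ − 262.8⁴).
T⁴ − T₀⁴ = 9.46495×10¹² − 4.76981×10⁹ = 9.46018×10¹² K⁴, so P_net = 1.94 W.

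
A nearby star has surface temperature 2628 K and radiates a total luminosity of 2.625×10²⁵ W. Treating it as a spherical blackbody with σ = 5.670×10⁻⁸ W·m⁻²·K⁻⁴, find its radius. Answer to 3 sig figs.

R ≈ 8.79×10⁸ m

L = 4πR²σT⁴ ⇒ R = √(L/(4πσT⁴)).
σT⁴ = 2.70448×10⁶ W/m², so R = √(2.625×10²⁵/(4π×2.70448×10⁶)) = 8.79×10⁸ m.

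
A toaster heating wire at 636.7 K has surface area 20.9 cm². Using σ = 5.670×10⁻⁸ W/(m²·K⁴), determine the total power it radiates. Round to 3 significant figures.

Area A = 20.9 cm² = 2.09×10⁻³ m².
P = σAT⁴ = 5.670×10⁻⁸ × 2.09×10⁻³ × (636.7)⁴ = 19.5 W.

P ≈ 19.5 W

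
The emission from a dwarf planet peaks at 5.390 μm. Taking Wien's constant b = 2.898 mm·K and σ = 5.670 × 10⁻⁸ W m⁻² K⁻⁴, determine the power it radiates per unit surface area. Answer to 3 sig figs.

I ≈ 4.74×10³ W/m²

Wien's law: T = b/λ_max = 2.898×10⁻³/5.390×10⁻⁶ = 537.662 K.
Then I = σT⁴ = 5.670×10⁻⁸×(537.662)⁴ = 4.74×10³ W/m².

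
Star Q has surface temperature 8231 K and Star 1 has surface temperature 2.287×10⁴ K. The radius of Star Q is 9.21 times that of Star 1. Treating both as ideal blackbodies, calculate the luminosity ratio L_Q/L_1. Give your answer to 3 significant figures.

L_Q/L_1 ≈ 1.42

L ∝ R²T⁴, so L_Q/L_1 = (R_Q/R_1)²(T_Q/T_1)⁴ = (9.21)² × (8231/2.287×10⁴)⁴ = 84.8241 × 0.0167782 = 1.42.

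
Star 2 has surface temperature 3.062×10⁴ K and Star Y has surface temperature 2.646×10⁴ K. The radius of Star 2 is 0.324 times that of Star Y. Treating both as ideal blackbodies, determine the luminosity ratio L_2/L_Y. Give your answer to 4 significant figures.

L_2/L_Y ≈ 0.1883

L ∝ R²T⁴, so L_2/L_Y = (R_2/R_Y)²(T_2/T_Y)⁴ = (0.324)² × (3.062×10⁴/2.646×10⁴)⁴ = 0.104976 × 1.79333 = 0.1883.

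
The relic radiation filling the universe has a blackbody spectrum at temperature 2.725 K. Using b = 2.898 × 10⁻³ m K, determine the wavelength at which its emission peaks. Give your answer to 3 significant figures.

λ_max ≈ 1.06 mm

Wien's displacement law: λ_max = b/T = (2.898×10⁻³ m·K)/(2.725 K) = 1.063×10⁻³ m.
That is 1.06 mm, in the microwave range.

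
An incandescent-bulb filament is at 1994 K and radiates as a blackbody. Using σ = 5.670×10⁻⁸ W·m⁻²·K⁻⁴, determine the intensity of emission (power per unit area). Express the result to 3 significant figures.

Stefan–Boltzmann: I = σT⁴ = 5.670×10⁻⁸ × (1994)⁴ = 8.96×10⁵ W/m².

I ≈ 8.96×10⁵ W/m²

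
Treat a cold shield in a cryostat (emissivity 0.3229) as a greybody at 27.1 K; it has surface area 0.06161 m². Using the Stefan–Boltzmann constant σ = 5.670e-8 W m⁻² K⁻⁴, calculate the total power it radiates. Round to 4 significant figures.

P ≈ 6.084×10⁻⁴ W

Area A = 0.06161 m².
P = εσAT⁴ = 0.3229 × 5.670×10⁻⁸ × 0.06161 × (27.1)⁴ = 6.084×10⁻⁴ W.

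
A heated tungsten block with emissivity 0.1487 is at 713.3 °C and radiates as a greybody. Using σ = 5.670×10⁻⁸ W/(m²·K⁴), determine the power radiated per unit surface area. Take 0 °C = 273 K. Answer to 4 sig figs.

I ≈ 7979 W/m²

T = 713.3 °C + 273 = 986.3 K.
Stefan–Boltzmann: I = εσT⁴ = 0.1487 × 5.670×10⁻⁸ × (986.3)⁴ = 7979 W/m².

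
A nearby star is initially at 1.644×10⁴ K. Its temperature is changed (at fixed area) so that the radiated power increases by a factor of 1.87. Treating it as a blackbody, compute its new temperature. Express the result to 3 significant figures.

T₂ ≈ 1.92×10⁴ K

P ∝ T⁴, so T₂/T₁ = (P₂/P₁)^(1/4) = (1.87)^(1/4) = 1.16939.
T₂ = 1.644×10⁴ × 1.16939 = 1.92×10⁴ K.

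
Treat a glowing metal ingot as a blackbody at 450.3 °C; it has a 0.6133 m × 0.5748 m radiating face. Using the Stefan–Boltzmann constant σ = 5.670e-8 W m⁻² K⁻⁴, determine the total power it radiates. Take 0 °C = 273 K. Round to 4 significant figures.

P ≈ 5471 W

T = 450.3 °C + 273 = 723.3 K.
Area A = 0.6133 × 0.5748 = 0.352525 m².
P = σAT⁴ = 5.670×10⁻⁸ × 0.352525 × (723.3)⁴ = 5471 W.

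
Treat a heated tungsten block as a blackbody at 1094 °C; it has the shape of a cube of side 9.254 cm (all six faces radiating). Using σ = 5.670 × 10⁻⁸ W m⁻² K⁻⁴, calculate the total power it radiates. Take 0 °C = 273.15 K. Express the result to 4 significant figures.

P ≈ 1.018×10⁴ W

T = 1094 °C + 273.15 = 1367.15 K.
Area A = 6s² = 6×(0.09254 m)² = 0.0513819 m².
P = σAT⁴ = 5.670×10⁻⁸ × 0.0513819 × (1367.15)⁴ = 1.018×10⁴ W.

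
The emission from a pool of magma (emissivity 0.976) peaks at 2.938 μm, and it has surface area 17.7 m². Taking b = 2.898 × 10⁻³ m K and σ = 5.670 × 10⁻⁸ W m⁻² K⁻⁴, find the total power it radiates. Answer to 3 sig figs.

Wien's law: T = b/λ_max = 2.898×10⁻³/2.938×10⁻⁶ = 986.385 K.
Area A = 17.7 m².
Then P = εσAT⁴ = 0.976×5.670×10⁻⁸×17.7×(986.385)⁴ = 9.27×10⁵ W.

P ≈ 9.27×10⁵ W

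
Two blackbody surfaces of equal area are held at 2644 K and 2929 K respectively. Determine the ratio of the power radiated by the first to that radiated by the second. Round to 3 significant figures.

P₁/P₂ ≈ 0.664

With equal areas, P₁/P₂ = (T₁/T₂)⁴ = (2644/2929)⁴ = 0.664.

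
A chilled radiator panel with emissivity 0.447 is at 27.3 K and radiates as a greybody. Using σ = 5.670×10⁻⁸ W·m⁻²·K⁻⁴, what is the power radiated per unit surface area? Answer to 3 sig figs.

Stefan–Boltzmann: I = εσT⁴ = 0.447 × 5.670×10⁻⁸ × (27.3)⁴ = 0.0141 W/m².

I ≈ 0.0141 W/m²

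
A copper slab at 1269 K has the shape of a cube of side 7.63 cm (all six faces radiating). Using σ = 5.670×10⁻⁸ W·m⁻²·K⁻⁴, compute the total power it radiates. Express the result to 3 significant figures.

Area A = 6s² = 6×(0.0763 m)² = 0.0349301 m².
P = σAT⁴ = 5.670×10⁻⁸ × 0.0349301 × (1269)⁴ = 5.14×10³ W.

P ≈ 5.14×10³ W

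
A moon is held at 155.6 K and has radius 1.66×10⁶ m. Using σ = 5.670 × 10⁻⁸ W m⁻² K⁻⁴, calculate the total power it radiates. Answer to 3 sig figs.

Surface area A = 4πR² = 4π(1.66×10⁶ m)² = 3.46279×10¹³ m².
P = σAT⁴ = 5.670×10⁻⁸ × 3.46279×10¹³ × (155.6)⁴ = 1.15×10¹⁵ W.

P ≈ 1.15×10¹⁵ W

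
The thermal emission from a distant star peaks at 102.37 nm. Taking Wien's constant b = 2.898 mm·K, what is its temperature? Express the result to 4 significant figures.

Wien's law gives T = b/λ_max = (2.898×10⁻³ m·K)/(1.0237×10⁻⁷ m) = 2.831×10⁴ K.

T ≈ 2.831×10⁴ K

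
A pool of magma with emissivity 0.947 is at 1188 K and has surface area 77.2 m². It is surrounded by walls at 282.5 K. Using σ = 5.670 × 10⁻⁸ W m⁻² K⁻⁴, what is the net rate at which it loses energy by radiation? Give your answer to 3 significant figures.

Net loss ≈ 8.23×10⁶ W

Area A = 77.2 m².
Net radiated power P_net = εσA(T⁴ − T₀⁴) = 0.947×5.670×10⁻⁸×77.2×(1188⁴ − 282.5⁴).
T⁴ − T₀⁴ = 1.99189×10¹² − 6.36904×10⁹ = 1.98552×10¹² K⁴, so P_net = 8.23×10⁶ W.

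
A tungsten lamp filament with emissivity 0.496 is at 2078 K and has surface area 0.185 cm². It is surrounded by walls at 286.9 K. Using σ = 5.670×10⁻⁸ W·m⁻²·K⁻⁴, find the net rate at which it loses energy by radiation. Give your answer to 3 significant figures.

Net loss ≈ 9.70 W

Area A = 0.185 cm² = 1.85×10⁻⁵ m².
Net radiated power P_net = εσA(T⁴ − T₀⁴) = 0.496×5.670×10⁻⁸×1.85×10⁻⁵×(2078⁴ − 286.9⁴).
T⁴ − T₀⁴ = 1.86458×10¹³ − 6.77520×10⁹ = 1.86390×10¹³ K⁴, so P_net = 9.70 W.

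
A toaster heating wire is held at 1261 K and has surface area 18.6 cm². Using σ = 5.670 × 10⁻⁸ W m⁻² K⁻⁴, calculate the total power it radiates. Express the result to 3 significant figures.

P ≈ 267 W

Area A = 18.6 cm² = 1.86×10⁻³ m².
P = σAT⁴ = 5.670×10⁻⁸ × 1.86×10⁻³ × (1261)⁴ = 267 W.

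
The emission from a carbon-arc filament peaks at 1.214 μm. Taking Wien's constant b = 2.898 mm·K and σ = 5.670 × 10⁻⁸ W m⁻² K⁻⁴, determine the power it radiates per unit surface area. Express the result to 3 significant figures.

I ≈ 1.84×10⁶ W/m²

Wien's law: T = b/λ_max = 2.898×10⁻³/1.214×10⁻⁶ = 2387.15 K.
Then I = σT⁴ = 5.670×10⁻⁸×(2387.15)⁴ = 1.84×10⁶ W/m².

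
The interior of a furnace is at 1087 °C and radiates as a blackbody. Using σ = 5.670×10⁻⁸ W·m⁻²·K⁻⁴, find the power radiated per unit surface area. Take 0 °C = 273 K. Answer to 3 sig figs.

T = 1087 °C + 273 = 1360 K.
Stefan–Boltzmann: I = σT⁴ = 5.670×10⁻⁸ × (1360)⁴ = 1.94×10⁵ W/m².

I ≈ 1.94×10⁵ W/m²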